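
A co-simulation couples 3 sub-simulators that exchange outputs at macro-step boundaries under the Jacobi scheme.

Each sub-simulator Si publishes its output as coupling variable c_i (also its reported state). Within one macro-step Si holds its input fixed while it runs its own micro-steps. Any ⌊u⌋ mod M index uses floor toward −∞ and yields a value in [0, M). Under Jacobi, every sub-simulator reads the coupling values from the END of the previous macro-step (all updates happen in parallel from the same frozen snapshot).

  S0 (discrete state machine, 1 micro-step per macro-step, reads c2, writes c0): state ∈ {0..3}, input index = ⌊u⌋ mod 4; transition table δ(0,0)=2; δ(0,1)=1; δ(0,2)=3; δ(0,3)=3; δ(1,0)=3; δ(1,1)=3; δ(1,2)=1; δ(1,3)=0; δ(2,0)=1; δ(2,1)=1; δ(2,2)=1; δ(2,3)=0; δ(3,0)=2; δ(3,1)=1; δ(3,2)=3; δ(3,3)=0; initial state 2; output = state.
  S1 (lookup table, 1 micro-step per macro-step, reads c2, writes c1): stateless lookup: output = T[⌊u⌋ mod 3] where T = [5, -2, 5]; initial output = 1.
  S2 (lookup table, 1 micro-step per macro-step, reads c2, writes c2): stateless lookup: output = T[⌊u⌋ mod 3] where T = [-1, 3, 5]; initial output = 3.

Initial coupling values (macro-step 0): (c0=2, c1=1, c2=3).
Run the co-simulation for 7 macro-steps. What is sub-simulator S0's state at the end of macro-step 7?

S0 state at macro-step 7 = 1

macro 1: S0 reads c2=3 → after 1×micro: 0; S1 reads c2=3 → after 1×micro: 5; S2 reads c2=3 → after 1×micro: -1 ⇒ (c0=0, c1=5, c2=-1)
macro 2: S0 reads c2=-1 → after 1×micro: 3; S1 reads c2=-1 → after 1×micro: 5; S2 reads c2=-1 → after 1×micro: 5 ⇒ (c0=3, c1=5, c2=5)
macro 3: S0 reads c2=5 → after 1×micro: 1; S1 reads c2=5 → after 1×micro: 5; S2 reads c2=5 → after 1×micro: 5 ⇒ (c0=1, c1=5, c2=5)
macro 4: S0 reads c2=5 → after 1×micro: 3; S1 reads c2=5 → after 1×micro: 5; S2 reads c2=5 → after 1×micro: 5 ⇒ (c0=3, c1=5, c2=5)
macro 5: S0 reads c2=5 → after 1×micro: 1; S1 reads c2=5 → after 1×micro: 5; S2 reads c2=5 → after 1×micro: 5 ⇒ (c0=1, c1=5, c2=5)
macro 6: S0 reads c2=5 → after 1×micro: 3; S1 reads c2=5 → after 1×micro: 5; S2 reads c2=5 → after 1×micro: 5 ⇒ (c0=3, c1=5, c2=5)
macro 7: S0 reads c2=5 → after 1×micro: 1; S1 reads c2=5 → after 1×micro: 5; S2 reads c2=5 → after 1×micro: 5 ⇒ (c0=1, c1=5, c2=5)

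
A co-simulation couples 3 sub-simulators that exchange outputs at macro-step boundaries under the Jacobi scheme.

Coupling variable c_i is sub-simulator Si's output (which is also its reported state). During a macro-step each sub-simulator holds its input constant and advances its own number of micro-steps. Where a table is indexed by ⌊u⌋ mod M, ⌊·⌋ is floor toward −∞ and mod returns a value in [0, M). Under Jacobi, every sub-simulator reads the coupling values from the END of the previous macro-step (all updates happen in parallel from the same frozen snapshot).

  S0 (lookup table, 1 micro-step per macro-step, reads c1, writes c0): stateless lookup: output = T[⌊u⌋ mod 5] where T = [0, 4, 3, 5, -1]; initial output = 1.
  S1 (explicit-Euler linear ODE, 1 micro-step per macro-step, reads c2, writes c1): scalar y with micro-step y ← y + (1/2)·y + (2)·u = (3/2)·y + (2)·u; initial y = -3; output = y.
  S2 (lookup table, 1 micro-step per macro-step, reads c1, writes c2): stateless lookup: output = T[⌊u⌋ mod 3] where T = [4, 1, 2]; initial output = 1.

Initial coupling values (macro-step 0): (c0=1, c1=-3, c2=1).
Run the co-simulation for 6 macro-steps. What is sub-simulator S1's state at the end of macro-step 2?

macro 1: S0 reads c1=-3 → after 1×micro: 3; S1 reads c2=1 → after 1×micro: -5/2; S2 reads c1=-3 → after 1×micro: 4 ⇒ (c0=3, c1=-5/2, c2=4)
macro 2: S0 reads c1=-5/2 → after 1×micro: 3; S1 reads c2=4 → after 1×micro: 17/4; S2 reads c1=-5/2 → after 1×micro: 4 ⇒ (c0=3, c1=17/4, c2=4)
macro 3: S0 reads c1=17/4 → after 1×micro: -1; S1 reads c2=4 → after 1×micro: 115/8; S2 reads c1=17/4 → after 1×micro: 1 ⇒ (c0=-1, c1=115/8, c2=1)
macro 4: S0 reads c1=115/8 → after 1×micro: -1; S1 reads c2=1 → after 1×micro: 377/16; S2 reads c1=115/8 → after 1×micro: 2 ⇒ (c0=-1, c1=377/16, c2=2)
macro 5: S0 reads c1=377/16 → after 1×micro: 5; S1 reads c2=2 → after 1×micro: 1259/32; S2 reads c1=377/16 → after 1×micro: 2 ⇒ (c0=5, c1=1259/32, c2=2)
macro 6: S0 reads c1=1259/32 → after 1×micro: -1; S1 reads c2=2 → after 1×micro: 4033/64; S2 reads c1=1259/32 → after 1×micro: 4 ⇒ (c0=-1, c1=4033/64, c2=4)

S1 state at macro-step 2 = 17/4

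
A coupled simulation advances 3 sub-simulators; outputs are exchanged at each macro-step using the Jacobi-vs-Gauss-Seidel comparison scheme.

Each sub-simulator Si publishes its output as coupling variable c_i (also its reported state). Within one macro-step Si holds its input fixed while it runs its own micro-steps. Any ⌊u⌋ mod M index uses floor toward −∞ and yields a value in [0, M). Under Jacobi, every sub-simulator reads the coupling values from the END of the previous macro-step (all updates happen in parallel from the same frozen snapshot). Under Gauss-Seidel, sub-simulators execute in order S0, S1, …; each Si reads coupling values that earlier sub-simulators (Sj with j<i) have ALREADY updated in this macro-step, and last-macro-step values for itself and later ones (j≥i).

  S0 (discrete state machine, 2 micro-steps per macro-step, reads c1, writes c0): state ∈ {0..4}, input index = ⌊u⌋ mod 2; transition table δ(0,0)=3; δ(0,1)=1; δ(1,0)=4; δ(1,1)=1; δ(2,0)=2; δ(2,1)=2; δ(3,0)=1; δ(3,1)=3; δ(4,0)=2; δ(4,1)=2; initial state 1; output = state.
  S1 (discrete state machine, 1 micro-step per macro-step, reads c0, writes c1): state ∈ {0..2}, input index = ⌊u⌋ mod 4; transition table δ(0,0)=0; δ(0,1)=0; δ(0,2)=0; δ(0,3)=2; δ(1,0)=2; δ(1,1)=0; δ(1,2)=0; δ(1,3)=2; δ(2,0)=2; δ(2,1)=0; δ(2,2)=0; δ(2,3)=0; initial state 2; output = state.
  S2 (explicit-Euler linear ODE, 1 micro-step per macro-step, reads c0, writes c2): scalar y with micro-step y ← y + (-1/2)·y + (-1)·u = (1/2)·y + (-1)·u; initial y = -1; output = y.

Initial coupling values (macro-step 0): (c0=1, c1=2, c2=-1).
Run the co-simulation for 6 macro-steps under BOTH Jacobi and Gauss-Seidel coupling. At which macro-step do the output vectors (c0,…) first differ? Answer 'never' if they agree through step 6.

first divergence at macro-step: 1

[Jacobi] macro 1: S0 reads c1=2 → after 2×micro: 2; S1 reads c0=1 → after 1×micro: 0; S2 reads c0=1 → after 1×micro: -3/2 ⇒ (c0=2, c1=0, c2=-3/2)
[Jacobi] macro 2: S0 reads c1=0 → after 2×micro: 2; S1 reads c0=2 → after 1×micro: 0; S2 reads c0=2 → after 1×micro: -11/4 ⇒ (c0=2, c1=0, c2=-11/4)
[Jacobi] macro 3: S0 reads c1=0 → after 2×micro: 2; S1 reads c0=2 → after 1×micro: 0; S2 reads c0=2 → after 1×micro: -27/8 ⇒ (c0=2, c1=0, c2=-27/8)
[Jacobi] macro 4: S0 reads c1=0 → after 2×micro: 2; S1 reads c0=2 → after 1×micro: 0; S2 reads c0=2 → after 1×micro: -59/16 ⇒ (c0=2, c1=0, c2=-59/16)
[Jacobi] macro 5: S0 reads c1=0 → after 2×micro: 2; S1 reads c0=2 → after 1×micro: 0; S2 reads c0=2 → after 1×micro: -123/32 ⇒ (c0=2, c1=0, c2=-123/32)
[Jacobi] macro 6: S0 reads c1=0 → after 2×micro: 2; S1 reads c0=2 → after 1×micro: 0; S2 reads c0=2 → after 1×micro: -251/64 ⇒ (c0=2, c1=0, c2=-251/64)
[Gauss-Seidel] macro 1: S0 reads c1=2 → after 2×micro: 2; S1 reads c0=2 → after 1×micro: 0; S2 reads c0=2 → after 1×micro: -5/2 ⇒ (c0=2, c1=0, c2=-5/2)
[Gauss-Seidel] macro 2: S0 reads c1=0 → after 2×micro: 2; S1 reads c0=2 → after 1×micro: 0; S2 reads c0=2 → after 1×micro: -13/4 ⇒ (c0=2, c1=0, c2=-13/4)
[Gauss-Seidel] macro 3: S0 reads c1=0 → after 2×micro: 2; S1 reads c0=2 → after 1×micro: 0; S2 reads c0=2 → after 1×micro: -29/8 ⇒ (c0=2, c1=0, c2=-29/8)
[Gauss-Seidel] macro 4: S0 reads c1=0 → after 2×micro: 2; S1 reads c0=2 → after 1×micro: 0; S2 reads c0=2 → after 1×micro: -61/16 ⇒ (c0=2, c1=0, c2=-61/16)
[Gauss-Seidel] macro 5: S0 reads c1=0 → after 2×micro: 2; S1 reads c0=2 → after 1×micro: 0; S2 reads c0=2 → after 1×micro: -125/32 ⇒ (c0=2, c1=0, c2=-125/32)
[Gauss-Seidel] macro 6: S0 reads c1=0 → after 2×micro: 2; S1 reads c0=2 → after 1×micro: 0; S2 reads c0=2 → after 1×micro: -253/64 ⇒ (c0=2, c1=0, c2=-253/64)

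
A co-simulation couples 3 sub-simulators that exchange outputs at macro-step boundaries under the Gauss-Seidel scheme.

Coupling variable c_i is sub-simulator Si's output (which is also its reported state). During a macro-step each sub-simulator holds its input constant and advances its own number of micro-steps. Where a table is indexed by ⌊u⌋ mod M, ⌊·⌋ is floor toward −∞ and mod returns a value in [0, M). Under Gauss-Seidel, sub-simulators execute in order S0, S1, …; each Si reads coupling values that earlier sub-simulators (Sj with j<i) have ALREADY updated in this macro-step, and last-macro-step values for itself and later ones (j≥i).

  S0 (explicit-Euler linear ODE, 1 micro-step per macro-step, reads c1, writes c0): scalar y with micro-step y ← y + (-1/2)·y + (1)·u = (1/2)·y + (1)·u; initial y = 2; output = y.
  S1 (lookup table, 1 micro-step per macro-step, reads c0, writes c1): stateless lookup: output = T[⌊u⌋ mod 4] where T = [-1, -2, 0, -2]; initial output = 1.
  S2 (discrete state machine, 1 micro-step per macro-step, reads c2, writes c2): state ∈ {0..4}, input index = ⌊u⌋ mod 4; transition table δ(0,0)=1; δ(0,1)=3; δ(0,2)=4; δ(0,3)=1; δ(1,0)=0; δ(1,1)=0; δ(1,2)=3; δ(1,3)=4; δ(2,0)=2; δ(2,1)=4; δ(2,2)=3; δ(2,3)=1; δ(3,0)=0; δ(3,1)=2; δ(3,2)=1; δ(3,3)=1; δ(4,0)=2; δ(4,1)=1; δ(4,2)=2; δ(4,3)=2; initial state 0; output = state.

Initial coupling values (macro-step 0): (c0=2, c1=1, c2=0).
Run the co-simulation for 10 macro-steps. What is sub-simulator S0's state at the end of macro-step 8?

S0 state at macro-step 8 = -211/64

macro 1: S0 reads c1=1 → after 1×micro: 2; S1 reads c0=2 → after 1×micro: 0; S2 reads c2=0 → after 1×micro: 1 ⇒ (c0=2, c1=0, c2=1)
macro 2: S0 reads c1=0 → after 1×micro: 1; S1 reads c0=1 → after 1×micro: -2; S2 reads c2=1 → after 1×micro: 0 ⇒ (c0=1, c1=-2, c2=0)
macro 3: S0 reads c1=-2 → after 1×micro: -3/2; S1 reads c0=-3/2 → after 1×micro: 0; S2 reads c2=0 → after 1×micro: 1 ⇒ (c0=-3/2, c1=0, c2=1)
macro 4: S0 reads c1=0 → after 1×micro: -3/4; S1 reads c0=-3/4 → after 1×micro: -2; S2 reads c2=1 → after 1×micro: 0 ⇒ (c0=-3/4, c1=-2, c2=0)
macro 5: S0 reads c1=-2 → after 1×micro: -19/8; S1 reads c0=-19/8 → after 1×micro: -2; S2 reads c2=0 → after 1×micro: 1 ⇒ (c0=-19/8, c1=-2, c2=1)
macro 6: S0 reads c1=-2 → after 1×micro: -51/16; S1 reads c0=-51/16 → after 1×micro: -1; S2 reads c2=1 → after 1×micro: 0 ⇒ (c0=-51/16, c1=-1, c2=0)
macro 7: S0 reads c1=-1 → after 1×micro: -83/32; S1 reads c0=-83/32 → after 1×micro: -2; S2 reads c2=0 → after 1×micro: 1 ⇒ (c0=-83/32, c1=-2, c2=1)
macro 8: S0 reads c1=-2 → after 1×micro: -211/64; S1 reads c0=-211/64 → after 1×micro: -1; S2 reads c2=1 → after 1×micro: 0 ⇒ (c0=-211/64, c1=-1, c2=0)
macro 9: S0 reads c1=-1 → after 1×micro: -339/128; S1 reads c0=-339/128 → after 1×micro: -2; S2 reads c2=0 → after 1×micro: 1 ⇒ (c0=-339/128, c1=-2, c2=1)
macro 10: S0 reads c1=-2 → after 1×micro: -851/256; S1 reads c0=-851/256 → after 1×micro: -1; S2 reads c2=1 → after 1×micro: 0 ⇒ (c0=-851/256, c1=-1, c2=0)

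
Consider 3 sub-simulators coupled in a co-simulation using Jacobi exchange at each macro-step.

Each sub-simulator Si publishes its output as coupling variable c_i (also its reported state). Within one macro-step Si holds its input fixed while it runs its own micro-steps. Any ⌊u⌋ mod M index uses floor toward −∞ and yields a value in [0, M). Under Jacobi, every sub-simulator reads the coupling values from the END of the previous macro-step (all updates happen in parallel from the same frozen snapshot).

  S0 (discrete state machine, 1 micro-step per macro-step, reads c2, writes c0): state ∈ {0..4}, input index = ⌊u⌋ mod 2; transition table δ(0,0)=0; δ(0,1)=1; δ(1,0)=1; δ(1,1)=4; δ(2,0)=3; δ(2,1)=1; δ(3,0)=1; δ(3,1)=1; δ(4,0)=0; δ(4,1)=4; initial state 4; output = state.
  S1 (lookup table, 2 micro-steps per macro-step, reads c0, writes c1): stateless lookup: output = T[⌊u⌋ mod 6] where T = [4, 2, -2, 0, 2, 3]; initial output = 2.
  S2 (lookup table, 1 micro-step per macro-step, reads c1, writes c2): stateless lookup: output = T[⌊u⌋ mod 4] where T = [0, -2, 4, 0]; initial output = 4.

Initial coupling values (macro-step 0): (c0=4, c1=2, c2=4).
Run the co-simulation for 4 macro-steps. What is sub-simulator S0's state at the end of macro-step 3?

macro 1: S0 reads c2=4 → after 1×micro: 0; S1 reads c0=4 → after 2×micro: 2; S2 reads c1=2 → after 1×micro: 4 ⇒ (c0=0, c1=2, c2=4)
macro 2: S0 reads c2=4 → after 1×micro: 0; S1 reads c0=0 → after 2×micro: 4; S2 reads c1=2 → after 1×micro: 4 ⇒ (c0=0, c1=4, c2=4)
macro 3: S0 reads c2=4 → after 1×micro: 0; S1 reads c0=0 → after 2×micro: 4; S2 reads c1=4 → after 1×micro: 0 ⇒ (c0=0, c1=4, c2=0)
macro 4: S0 reads c2=0 → after 1×micro: 0; S1 reads c0=0 → after 2×micro: 4; S2 reads c1=4 → after 1×micro: 0 ⇒ (c0=0, c1=4, c2=0)

S0 state at macro-step 3 = 0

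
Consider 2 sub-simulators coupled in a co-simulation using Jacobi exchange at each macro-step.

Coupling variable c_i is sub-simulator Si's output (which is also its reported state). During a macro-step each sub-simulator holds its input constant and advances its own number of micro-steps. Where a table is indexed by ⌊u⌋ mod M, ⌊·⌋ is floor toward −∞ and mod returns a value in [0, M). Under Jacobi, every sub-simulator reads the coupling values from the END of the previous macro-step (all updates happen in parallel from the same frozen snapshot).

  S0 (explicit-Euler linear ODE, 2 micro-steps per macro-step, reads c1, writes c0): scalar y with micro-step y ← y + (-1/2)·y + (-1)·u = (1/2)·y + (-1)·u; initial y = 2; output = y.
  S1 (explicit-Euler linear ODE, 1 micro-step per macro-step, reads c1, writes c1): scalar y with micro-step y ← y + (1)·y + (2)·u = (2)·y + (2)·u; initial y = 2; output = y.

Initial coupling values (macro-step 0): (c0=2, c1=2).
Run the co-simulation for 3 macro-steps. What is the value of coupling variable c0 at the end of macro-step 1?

macro 1: S0 reads c1=2 → after 2×micro: -5/2; S1 reads c1=2 → after 1×micro: 8 ⇒ (c0=-5/2, c1=8)
macro 2: S0 reads c1=8 → after 2×micro: -101/8; S1 reads c1=8 → after 1×micro: 32 ⇒ (c0=-101/8, c1=32)
macro 3: S0 reads c1=32 → after 2×micro: -1637/32; S1 reads c1=32 → after 1×micro: 128 ⇒ (c0=-1637/32, c1=128)

c0 at macro-step 1 = -5/2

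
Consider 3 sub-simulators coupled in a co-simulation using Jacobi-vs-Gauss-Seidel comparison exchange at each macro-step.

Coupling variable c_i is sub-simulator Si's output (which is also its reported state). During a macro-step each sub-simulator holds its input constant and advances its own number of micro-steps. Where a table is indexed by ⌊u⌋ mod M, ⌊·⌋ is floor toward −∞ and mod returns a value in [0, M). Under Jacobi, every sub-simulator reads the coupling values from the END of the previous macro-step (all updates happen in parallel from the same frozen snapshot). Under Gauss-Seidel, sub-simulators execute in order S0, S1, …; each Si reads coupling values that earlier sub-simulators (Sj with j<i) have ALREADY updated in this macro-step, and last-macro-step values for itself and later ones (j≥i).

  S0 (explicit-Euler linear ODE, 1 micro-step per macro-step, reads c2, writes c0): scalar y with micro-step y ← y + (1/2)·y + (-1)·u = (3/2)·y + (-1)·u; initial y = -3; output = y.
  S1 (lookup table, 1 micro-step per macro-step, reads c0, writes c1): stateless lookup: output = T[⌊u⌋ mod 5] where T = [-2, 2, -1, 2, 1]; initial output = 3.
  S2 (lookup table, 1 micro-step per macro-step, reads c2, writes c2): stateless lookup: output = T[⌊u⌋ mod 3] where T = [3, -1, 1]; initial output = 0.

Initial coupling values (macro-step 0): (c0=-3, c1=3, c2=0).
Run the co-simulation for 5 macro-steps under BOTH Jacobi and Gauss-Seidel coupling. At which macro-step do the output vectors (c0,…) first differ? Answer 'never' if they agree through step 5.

[Jacobi] macro 1: S0 reads c2=0 → after 1×micro: -9/2; S1 reads c0=-3 → after 1×micro: -1; S2 reads c2=0 → after 1×micro: 3 ⇒ (c0=-9/2, c1=-1, c2=3)
[Jacobi] macro 2: S0 reads c2=3 → after 1×micro: -39/4; S1 reads c0=-9/2 → after 1×micro: -2; S2 reads c2=3 → after 1×micro: 3 ⇒ (c0=-39/4, c1=-2, c2=3)
[Jacobi] macro 3: S0 reads c2=3 → after 1×micro: -141/8; S1 reads c0=-39/4 → after 1×micro: -2; S2 reads c2=3 → after 1×micro: 3 ⇒ (c0=-141/8, c1=-2, c2=3)
[Jacobi] macro 4: S0 reads c2=3 → after 1×micro: -471/16; S1 reads c0=-141/8 → after 1×micro: -1; S2 reads c2=3 → after 1×micro: 3 ⇒ (c0=-471/16, c1=-1, c2=3)
[Jacobi] macro 5: S0 reads c2=3 → after 1×micro: -1509/32; S1 reads c0=-471/16 → after 1×micro: -2; S2 reads c2=3 → after 1×micro: 3 ⇒ (c0=-1509/32, c1=-2, c2=3)
[Gauss-Seidel] macro 1: S0 reads c2=0 → after 1×micro: -9/2; S1 reads c0=-9/2 → after 1×micro: -2; S2 reads c2=0 → after 1×micro: 3 ⇒ (c0=-9/2, c1=-2, c2=3)
[Gauss-Seidel] macro 2: S0 reads c2=3 → after 1×micro: -39/4; S1 reads c0=-39/4 → after 1×micro: -2; S2 reads c2=3 → after 1×micro: 3 ⇒ (c0=-39/4, c1=-2, c2=3)
[Gauss-Seidel] macro 3: S0 reads c2=3 → after 1×micro: -141/8; S1 reads c0=-141/8 → after 1×micro: -1; S2 reads c2=3 → after 1×micro: 3 ⇒ (c0=-141/8, c1=-1, c2=3)
[Gauss-Seidel] macro 4: S0 reads c2=3 → after 1×micro: -471/16; S1 reads c0=-471/16 → after 1×micro: -2; S2 reads c2=3 → after 1×micro: 3 ⇒ (c0=-471/16, c1=-2, c2=3)
[Gauss-Seidel] macro 5: S0 reads c2=3 → after 1×micro: -1509/32; S1 reads c0=-1509/32 → after 1×micro: -1; S2 reads c2=3 → after 1×micro: 3 ⇒ (c0=-1509/32, c1=-1, c2=3)

first divergence at macro-step: 1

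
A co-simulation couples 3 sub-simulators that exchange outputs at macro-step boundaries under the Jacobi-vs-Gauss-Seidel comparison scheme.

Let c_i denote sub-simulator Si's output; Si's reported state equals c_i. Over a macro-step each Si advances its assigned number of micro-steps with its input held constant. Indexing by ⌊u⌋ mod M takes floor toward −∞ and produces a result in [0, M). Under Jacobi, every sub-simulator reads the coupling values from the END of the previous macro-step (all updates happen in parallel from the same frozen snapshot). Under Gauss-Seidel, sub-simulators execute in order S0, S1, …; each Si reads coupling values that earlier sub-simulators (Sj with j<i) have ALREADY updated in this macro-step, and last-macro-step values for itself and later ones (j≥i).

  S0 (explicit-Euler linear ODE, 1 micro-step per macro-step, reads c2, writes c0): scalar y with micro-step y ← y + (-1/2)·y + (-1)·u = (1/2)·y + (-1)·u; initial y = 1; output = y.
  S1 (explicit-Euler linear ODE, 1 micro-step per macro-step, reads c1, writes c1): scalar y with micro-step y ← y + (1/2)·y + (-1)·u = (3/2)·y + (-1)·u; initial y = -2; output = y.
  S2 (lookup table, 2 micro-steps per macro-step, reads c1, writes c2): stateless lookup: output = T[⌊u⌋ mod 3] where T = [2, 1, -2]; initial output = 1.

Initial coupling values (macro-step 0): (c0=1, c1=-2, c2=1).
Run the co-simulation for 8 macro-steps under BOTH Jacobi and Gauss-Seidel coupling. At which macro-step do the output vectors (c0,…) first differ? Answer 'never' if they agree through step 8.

[Jacobi] macro 1: S0 reads c2=1 → after 1×micro: -1/2; S1 reads c1=-2 → after 1×micro: -1; S2 reads c1=-2 → after 2×micro: 1 ⇒ (c0=-1/2, c1=-1, c2=1)
[Jacobi] macro 2: S0 reads c2=1 → after 1×micro: -5/4; S1 reads c1=-1 → after 1×micro: -1/2; S2 reads c1=-1 → after 2×micro: -2 ⇒ (c0=-5/4, c1=-1/2, c2=-2)
[Jacobi] macro 3: S0 reads c2=-2 → after 1×micro: 11/8; S1 reads c1=-1/2 → after 1×micro: -1/4; S2 reads c1=-1/2 → after 2×micro: -2 ⇒ (c0=11/8, c1=-1/4, c2=-2)
[Jacobi] macro 4: S0 reads c2=-2 → after 1×micro: 43/16; S1 reads c1=-1/4 → after 1×micro: -1/8; S2 reads c1=-1/4 → after 2×micro: -2 ⇒ (c0=43/16, c1=-1/8, c2=-2)
[Jacobi] macro 5: S0 reads c2=-2 → after 1×micro: 107/32; S1 reads c1=-1/8 → after 1×micro: -1/16; S2 reads c1=-1/8 → after 2×micro: -2 ⇒ (c0=107/32, c1=-1/16, c2=-2)
[Jacobi] macro 6: S0 reads c2=-2 → after 1×micro: 235/64; S1 reads c1=-1/16 → after 1×micro: -1/32; S2 reads c1=-1/16 → after 2×micro: -2 ⇒ (c0=235/64, c1=-1/32, c2=-2)
[Jacobi] macro 7: S0 reads c2=-2 → after 1×micro: 491/128; S1 reads c1=-1/32 → after 1×micro: -1/64; S2 reads c1=-1/32 → after 2×micro: -2 ⇒ (c0=491/128, c1=-1/64, c2=-2)
[Jacobi] macro 8: S0 reads c2=-2 → after 1×micro: 1003/256; S1 reads c1=-1/64 → after 1×micro: -1/128; S2 reads c1=-1/64 → after 2×micro: -2 ⇒ (c0=1003/256, c1=-1/128, c2=-2)
[Gauss-Seidel] macro 1: S0 reads c2=1 → after 1×micro: -1/2; S1 reads c1=-2 → after 1×micro: -1; S2 reads c1=-1 → after 2×micro: -2 ⇒ (c0=-1/2, c1=-1, c2=-2)
[Gauss-Seidel] macro 2: S0 reads c2=-2 → after 1×micro: 7/4; S1 reads c1=-1 → after 1×micro: -1/2; S2 reads c1=-1/2 → after 2×micro: -2 ⇒ (c0=7/4, c1=-1/2, c2=-2)
[Gauss-Seidel] macro 3: S0 reads c2=-2 → after 1×micro: 23/8; S1 reads c1=-1/2 → after 1×micro: -1/4; S2 reads c1=-1/4 → after 2×micro: -2 ⇒ (c0=23/8, c1=-1/4, c2=-2)
[Gauss-Seidel] macro 4: S0 reads c2=-2 → after 1×micro: 55/16; S1 reads c1=-1/4 → after 1×micro: -1/8; S2 reads c1=-1/8 → after 2×micro: -2 ⇒ (c0=55/16, c1=-1/8, c2=-2)
[Gauss-Seidel] macro 5: S0 reads c2=-2 → after 1×micro: 119/32; S1 reads c1=-1/8 → after 1×micro: -1/16; S2 reads c1=-1/16 → after 2×micro: -2 ⇒ (c0=119/32, c1=-1/16, c2=-2)
[Gauss-Seidel] macro 6: S0 reads c2=-2 → after 1×micro: 247/64; S1 reads c1=-1/16 → after 1×micro: -1/32; S2 reads c1=-1/32 → after 2×micro: -2 ⇒ (c0=247/64, c1=-1/32, c2=-2)
[Gauss-Seidel] macro 7: S0 reads c2=-2 → after 1×micro: 503/128; S1 reads c1=-1/32 → after 1×micro: -1/64; S2 reads c1=-1/64 → after 2×micro: -2 ⇒ (c0=503/128, c1=-1/64, c2=-2)
[Gauss-Seidel] macro 8: S0 reads c2=-2 → after 1×micro: 1015/256; S1 reads c1=-1/64 → after 1×micro: -1/128; S2 reads c1=-1/128 → after 2×micro: -2 ⇒ (c0=1015/256, c1=-1/128, c2=-2)

first divergence at macro-step: 1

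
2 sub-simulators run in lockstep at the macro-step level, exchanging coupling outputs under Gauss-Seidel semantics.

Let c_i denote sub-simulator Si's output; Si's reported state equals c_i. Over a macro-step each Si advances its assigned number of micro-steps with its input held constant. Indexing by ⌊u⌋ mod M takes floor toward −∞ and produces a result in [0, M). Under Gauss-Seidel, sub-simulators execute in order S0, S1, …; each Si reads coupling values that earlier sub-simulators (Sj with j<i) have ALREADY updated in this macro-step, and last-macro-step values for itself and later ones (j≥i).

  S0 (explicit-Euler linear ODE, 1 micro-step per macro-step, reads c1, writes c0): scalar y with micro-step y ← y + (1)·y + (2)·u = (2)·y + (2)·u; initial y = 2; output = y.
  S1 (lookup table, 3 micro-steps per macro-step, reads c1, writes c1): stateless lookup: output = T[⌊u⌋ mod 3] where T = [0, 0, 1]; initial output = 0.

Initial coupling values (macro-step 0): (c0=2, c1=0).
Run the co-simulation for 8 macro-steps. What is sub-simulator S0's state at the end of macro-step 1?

S0 state at macro-step 1 = 4

macro 1: S0 reads c1=0 → after 1×micro: 4; S1 reads c1=0 → after 3×micro: 0 ⇒ (c0=4, c1=0)
macro 2: S0 reads c1=0 → after 1×micro: 8; S1 reads c1=0 → after 3×micro: 0 ⇒ (c0=8, c1=0)
macro 3: S0 reads c1=0 → after 1×micro: 16; S1 reads c1=0 → after 3×micro: 0 ⇒ (c0=16, c1=0)
macro 4: S0 reads c1=0 → after 1×micro: 32; S1 reads c1=0 → after 3×micro: 0 ⇒ (c0=32, c1=0)
macro 5: S0 reads c1=0 → after 1×micro: 64; S1 reads c1=0 → after 3×micro: 0 ⇒ (c0=64, c1=0)
macro 6: S0 reads c1=0 → after 1×micro: 128; S1 reads c1=0 → after 3×micro: 0 ⇒ (c0=128, c1=0)
macro 7: S0 reads c1=0 → after 1×micro: 256; S1 reads c1=0 → after 3×micro: 0 ⇒ (c0=256, c1=0)
macro 8: S0 reads c1=0 → after 1×micro: 512; S1 reads c1=0 → after 3×micro: 0 ⇒ (c0=512, c1=0)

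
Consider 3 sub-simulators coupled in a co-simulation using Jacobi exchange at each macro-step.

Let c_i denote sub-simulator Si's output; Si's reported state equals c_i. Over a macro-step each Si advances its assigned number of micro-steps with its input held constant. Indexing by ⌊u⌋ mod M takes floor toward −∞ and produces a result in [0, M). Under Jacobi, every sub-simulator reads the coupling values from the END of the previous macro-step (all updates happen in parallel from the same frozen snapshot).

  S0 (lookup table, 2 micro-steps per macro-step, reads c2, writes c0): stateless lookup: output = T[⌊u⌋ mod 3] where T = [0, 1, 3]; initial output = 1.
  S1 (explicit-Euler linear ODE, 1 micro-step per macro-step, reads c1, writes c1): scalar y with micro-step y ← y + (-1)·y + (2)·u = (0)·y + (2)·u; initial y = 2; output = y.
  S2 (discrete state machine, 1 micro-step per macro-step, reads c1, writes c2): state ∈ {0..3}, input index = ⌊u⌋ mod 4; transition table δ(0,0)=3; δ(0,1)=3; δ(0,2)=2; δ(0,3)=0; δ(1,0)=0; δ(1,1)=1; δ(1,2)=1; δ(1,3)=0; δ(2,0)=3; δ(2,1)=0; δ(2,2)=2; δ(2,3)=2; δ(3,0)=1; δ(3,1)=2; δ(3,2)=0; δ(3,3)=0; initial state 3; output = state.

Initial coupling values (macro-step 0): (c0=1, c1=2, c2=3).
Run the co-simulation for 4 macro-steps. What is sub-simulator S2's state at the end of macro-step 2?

macro 1: S0 reads c2=3 → after 2×micro: 0; S1 reads c1=2 → after 1×micro: 4; S2 reads c1=2 → after 1×micro: 0 ⇒ (c0=0, c1=4, c2=0)
macro 2: S0 reads c2=0 → after 2×micro: 0; S1 reads c1=4 → after 1×micro: 8; S2 reads c1=4 → after 1×micro: 3 ⇒ (c0=0, c1=8, c2=3)
macro 3: S0 reads c2=3 → after 2×micro: 0; S1 reads c1=8 → after 1×micro: 16; S2 reads c1=8 → after 1×micro: 1 ⇒ (c0=0, c1=16, c2=1)
macro 4: S0 reads c2=1 → after 2×micro: 1; S1 reads c1=16 → after 1×micro: 32; S2 reads c1=16 → after 1×micro: 0 ⇒ (c0=1, c1=32, c2=0)

S2 state at macro-step 2 = 3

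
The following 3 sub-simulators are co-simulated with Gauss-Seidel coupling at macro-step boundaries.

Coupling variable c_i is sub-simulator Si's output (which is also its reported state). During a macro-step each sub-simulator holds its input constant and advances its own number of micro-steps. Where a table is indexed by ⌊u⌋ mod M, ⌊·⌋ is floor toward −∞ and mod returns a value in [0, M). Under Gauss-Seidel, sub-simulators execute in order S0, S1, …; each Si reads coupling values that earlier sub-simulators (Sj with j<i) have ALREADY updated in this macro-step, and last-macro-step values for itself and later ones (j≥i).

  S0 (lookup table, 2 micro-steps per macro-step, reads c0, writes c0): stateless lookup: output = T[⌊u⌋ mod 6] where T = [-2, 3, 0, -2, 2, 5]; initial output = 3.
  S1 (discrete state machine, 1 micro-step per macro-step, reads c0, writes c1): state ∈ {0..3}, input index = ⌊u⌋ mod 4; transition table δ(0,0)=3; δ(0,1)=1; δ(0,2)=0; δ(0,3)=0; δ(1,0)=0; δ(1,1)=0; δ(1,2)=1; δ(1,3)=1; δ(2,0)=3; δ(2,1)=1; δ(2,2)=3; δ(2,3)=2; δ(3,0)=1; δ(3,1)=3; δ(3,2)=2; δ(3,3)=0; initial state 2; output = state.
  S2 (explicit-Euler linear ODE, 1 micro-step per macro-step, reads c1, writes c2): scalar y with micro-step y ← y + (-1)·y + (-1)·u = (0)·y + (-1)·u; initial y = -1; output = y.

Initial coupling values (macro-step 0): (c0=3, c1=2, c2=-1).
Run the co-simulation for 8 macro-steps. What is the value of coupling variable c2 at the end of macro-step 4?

c2 at macro-step 4 = -2

macro 1: S0 reads c0=3 → after 2×micro: -2; S1 reads c0=-2 → after 1×micro: 3; S2 reads c1=3 → after 1×micro: -3 ⇒ (c0=-2, c1=3, c2=-3)
macro 2: S0 reads c0=-2 → after 2×micro: 2; S1 reads c0=2 → after 1×micro: 2; S2 reads c1=2 → after 1×micro: -2 ⇒ (c0=2, c1=2, c2=-2)
macro 3: S0 reads c0=2 → after 2×micro: 0; S1 reads c0=0 → after 1×micro: 3; S2 reads c1=3 → after 1×micro: -3 ⇒ (c0=0, c1=3, c2=-3)
macro 4: S0 reads c0=0 → after 2×micro: -2; S1 reads c0=-2 → after 1×micro: 2; S2 reads c1=2 → after 1×micro: -2 ⇒ (c0=-2, c1=2, c2=-2)
macro 5: S0 reads c0=-2 → after 2×micro: 2; S1 reads c0=2 → after 1×micro: 3; S2 reads c1=3 → after 1×micro: -3 ⇒ (c0=2, c1=3, c2=-3)
macro 6: S0 reads c0=2 → after 2×micro: 0; S1 reads c0=0 → after 1×micro: 1; S2 reads c1=1 → after 1×micro: -1 ⇒ (c0=0, c1=1, c2=-1)
macro 7: S0 reads c0=0 → after 2×micro: -2; S1 reads c0=-2 → after 1×micro: 1; S2 reads c1=1 → after 1×micro: -1 ⇒ (c0=-2, c1=1, c2=-1)
macro 8: S0 reads c0=-2 → after 2×micro: 2; S1 reads c0=2 → after 1×micro: 1; S2 reads c1=1 → after 1×micro: -1 ⇒ (c0=2, c1=1, c2=-1)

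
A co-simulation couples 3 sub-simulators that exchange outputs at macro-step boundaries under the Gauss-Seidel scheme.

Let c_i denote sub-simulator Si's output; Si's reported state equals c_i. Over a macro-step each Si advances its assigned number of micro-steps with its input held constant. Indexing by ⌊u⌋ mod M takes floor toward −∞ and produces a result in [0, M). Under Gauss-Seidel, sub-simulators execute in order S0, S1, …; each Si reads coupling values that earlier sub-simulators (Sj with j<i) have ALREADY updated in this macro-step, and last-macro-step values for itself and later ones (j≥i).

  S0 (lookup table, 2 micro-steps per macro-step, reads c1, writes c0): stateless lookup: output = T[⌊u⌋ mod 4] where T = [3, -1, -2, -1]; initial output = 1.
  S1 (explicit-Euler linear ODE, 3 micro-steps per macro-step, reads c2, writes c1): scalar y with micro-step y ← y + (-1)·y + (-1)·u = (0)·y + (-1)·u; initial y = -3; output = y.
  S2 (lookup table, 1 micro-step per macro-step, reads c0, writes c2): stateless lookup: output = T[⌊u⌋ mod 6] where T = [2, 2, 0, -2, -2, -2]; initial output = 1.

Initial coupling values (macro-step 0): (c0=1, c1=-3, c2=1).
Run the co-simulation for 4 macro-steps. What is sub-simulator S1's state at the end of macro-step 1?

macro 1: S0 reads c1=-3 → after 2×micro: -1; S1 reads c2=1 → after 3×micro: -1; S2 reads c0=-1 → after 1×micro: -2 ⇒ (c0=-1, c1=-1, c2=-2)
macro 2: S0 reads c1=-1 → after 2×micro: -1; S1 reads c2=-2 → after 3×micro: 2; S2 reads c0=-1 → after 1×micro: -2 ⇒ (c0=-1, c1=2, c2=-2)
macro 3: S0 reads c1=2 → after 2×micro: -2; S1 reads c2=-2 → after 3×micro: 2; S2 reads c0=-2 → after 1×micro: -2 ⇒ (c0=-2, c1=2, c2=-2)
macro 4: S0 reads c1=2 → after 2×micro: -2; S1 reads c2=-2 → after 3×micro: 2; S2 reads c0=-2 → after 1×micro: -2 ⇒ (c0=-2, c1=2, c2=-2)

S1 state at macro-step 1 = -1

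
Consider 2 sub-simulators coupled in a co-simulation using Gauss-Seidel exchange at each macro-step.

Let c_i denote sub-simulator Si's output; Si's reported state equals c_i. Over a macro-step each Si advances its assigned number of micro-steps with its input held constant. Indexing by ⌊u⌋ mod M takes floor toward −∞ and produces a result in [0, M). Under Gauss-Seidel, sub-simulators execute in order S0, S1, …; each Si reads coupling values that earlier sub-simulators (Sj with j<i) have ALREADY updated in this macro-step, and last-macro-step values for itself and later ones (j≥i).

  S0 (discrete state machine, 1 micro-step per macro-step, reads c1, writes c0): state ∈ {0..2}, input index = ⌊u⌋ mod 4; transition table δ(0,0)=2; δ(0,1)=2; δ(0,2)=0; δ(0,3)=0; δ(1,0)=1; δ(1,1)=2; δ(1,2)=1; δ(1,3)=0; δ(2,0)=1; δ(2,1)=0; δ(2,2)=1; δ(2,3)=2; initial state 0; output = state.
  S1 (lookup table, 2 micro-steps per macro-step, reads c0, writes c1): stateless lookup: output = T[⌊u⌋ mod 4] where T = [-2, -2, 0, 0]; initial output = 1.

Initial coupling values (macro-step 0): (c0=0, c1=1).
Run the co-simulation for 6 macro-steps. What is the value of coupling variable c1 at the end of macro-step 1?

c1 at macro-step 1 = 0

macro 1: S0 reads c1=1 → after 1×micro: 2; S1 reads c0=2 → after 2×micro: 0 ⇒ (c0=2, c1=0)
macro 2: S0 reads c1=0 → after 1×micro: 1; S1 reads c0=1 → after 2×micro: -2 ⇒ (c0=1, c1=-2)
macro 3: S0 reads c1=-2 → after 1×micro: 1; S1 reads c0=1 → after 2×micro: -2 ⇒ (c0=1, c1=-2)
macro 4: S0 reads c1=-2 → after 1×micro: 1; S1 reads c0=1 → after 2×micro: -2 ⇒ (c0=1, c1=-2)
macro 5: S0 reads c1=-2 → after 1×micro: 1; S1 reads c0=1 → after 2×micro: -2 ⇒ (c0=1, c1=-2)
macro 6: S0 reads c1=-2 → after 1×micro: 1; S1 reads c0=1 → after 2×micro: -2 ⇒ (c0=1, c1=-2)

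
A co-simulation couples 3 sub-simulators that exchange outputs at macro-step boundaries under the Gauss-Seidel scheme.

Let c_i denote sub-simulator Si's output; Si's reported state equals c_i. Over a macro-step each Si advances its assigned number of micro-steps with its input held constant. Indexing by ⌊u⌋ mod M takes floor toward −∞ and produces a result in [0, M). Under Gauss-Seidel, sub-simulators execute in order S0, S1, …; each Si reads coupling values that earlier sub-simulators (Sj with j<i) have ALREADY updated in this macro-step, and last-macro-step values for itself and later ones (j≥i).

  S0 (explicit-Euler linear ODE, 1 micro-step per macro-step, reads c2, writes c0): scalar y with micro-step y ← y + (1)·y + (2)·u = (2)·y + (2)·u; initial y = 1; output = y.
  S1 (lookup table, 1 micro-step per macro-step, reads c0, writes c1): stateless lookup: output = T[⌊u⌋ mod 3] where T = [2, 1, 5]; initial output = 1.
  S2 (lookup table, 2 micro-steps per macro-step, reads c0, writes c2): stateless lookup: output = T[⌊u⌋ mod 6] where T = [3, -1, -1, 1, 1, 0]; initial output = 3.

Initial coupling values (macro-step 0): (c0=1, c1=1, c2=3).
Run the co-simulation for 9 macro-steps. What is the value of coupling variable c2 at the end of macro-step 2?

c2 at macro-step 2 = -1

macro 1: S0 reads c2=3 → after 1×micro: 8; S1 reads c0=8 → after 1×micro: 5; S2 reads c0=8 → after 2×micro: -1 ⇒ (c0=8, c1=5, c2=-1)
macro 2: S0 reads c2=-1 → after 1×micro: 14; S1 reads c0=14 → after 1×micro: 5; S2 reads c0=14 → after 2×micro: -1 ⇒ (c0=14, c1=5, c2=-1)
macro 3: S0 reads c2=-1 → after 1×micro: 26; S1 reads c0=26 → after 1×micro: 5; S2 reads c0=26 → after 2×micro: -1 ⇒ (c0=26, c1=5, c2=-1)
macro 4: S0 reads c2=-1 → after 1×micro: 50; S1 reads c0=50 → after 1×micro: 5; S2 reads c0=50 → after 2×micro: -1 ⇒ (c0=50, c1=5, c2=-1)
macro 5: S0 reads c2=-1 → after 1×micro: 98; S1 reads c0=98 → after 1×micro: 5; S2 reads c0=98 → after 2×micro: -1 ⇒ (c0=98, c1=5, c2=-1)
macro 6: S0 reads c2=-1 → after 1×micro: 194; S1 reads c0=194 → after 1×micro: 5; S2 reads c0=194 → after 2×micro: -1 ⇒ (c0=194, c1=5, c2=-1)
macro 7: S0 reads c2=-1 → after 1×micro: 386; S1 reads c0=386 → after 1×micro: 5; S2 reads c0=386 → after 2×micro: -1 ⇒ (c0=386, c1=5, c2=-1)
macro 8: S0 reads c2=-1 → after 1×micro: 770; S1 reads c0=770 → after 1×micro: 5; S2 reads c0=770 → after 2×micro: -1 ⇒ (c0=770, c1=5, c2=-1)
macro 9: S0 reads c2=-1 → after 1×micro: 1538; S1 reads c0=1538 → after 1×micro: 5; S2 reads c0=1538 → after 2×micro: -1 ⇒ (c0=1538, c1=5, c2=-1)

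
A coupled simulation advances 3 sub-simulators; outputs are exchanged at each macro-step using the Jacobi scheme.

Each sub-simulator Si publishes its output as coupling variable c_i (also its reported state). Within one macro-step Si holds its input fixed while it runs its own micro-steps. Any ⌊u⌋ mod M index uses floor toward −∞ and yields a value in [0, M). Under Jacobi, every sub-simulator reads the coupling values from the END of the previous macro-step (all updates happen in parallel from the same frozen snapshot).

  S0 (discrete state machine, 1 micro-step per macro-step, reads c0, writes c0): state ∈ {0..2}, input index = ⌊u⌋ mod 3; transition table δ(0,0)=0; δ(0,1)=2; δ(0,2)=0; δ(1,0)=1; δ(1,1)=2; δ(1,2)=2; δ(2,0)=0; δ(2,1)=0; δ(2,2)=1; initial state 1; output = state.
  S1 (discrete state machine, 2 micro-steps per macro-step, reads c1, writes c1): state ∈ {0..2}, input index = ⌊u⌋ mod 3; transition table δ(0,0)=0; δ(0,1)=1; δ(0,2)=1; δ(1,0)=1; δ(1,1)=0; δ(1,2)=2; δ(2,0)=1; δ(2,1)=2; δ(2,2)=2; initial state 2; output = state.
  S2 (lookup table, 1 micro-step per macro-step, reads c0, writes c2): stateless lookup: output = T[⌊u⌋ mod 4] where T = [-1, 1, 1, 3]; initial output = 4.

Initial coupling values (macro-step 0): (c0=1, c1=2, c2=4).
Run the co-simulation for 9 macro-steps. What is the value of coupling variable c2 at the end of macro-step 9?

c2 at macro-step 9 = 1

macro 1: S0 reads c0=1 → after 1×micro: 2; S1 reads c1=2 → after 2×micro: 2; S2 reads c0=1 → after 1×micro: 1 ⇒ (c0=2, c1=2, c2=1)
macro 2: S0 reads c0=2 → after 1×micro: 1; S1 reads c1=2 → after 2×micro: 2; S2 reads c0=2 → after 1×micro: 1 ⇒ (c0=1, c1=2, c2=1)
macro 3: S0 reads c0=1 → after 1×micro: 2; S1 reads c1=2 → after 2×micro: 2; S2 reads c0=1 → after 1×micro: 1 ⇒ (c0=2, c1=2, c2=1)
macro 4: S0 reads c0=2 → after 1×micro: 1; S1 reads c1=2 → after 2×micro: 2; S2 reads c0=2 → after 1×micro: 1 ⇒ (c0=1, c1=2, c2=1)
macro 5: S0 reads c0=1 → after 1×micro: 2; S1 reads c1=2 → after 2×micro: 2; S2 reads c0=1 → after 1×micro: 1 ⇒ (c0=2, c1=2, c2=1)
macro 6: S0 reads c0=2 → after 1×micro: 1; S1 reads c1=2 → after 2×micro: 2; S2 reads c0=2 → after 1×micro: 1 ⇒ (c0=1, c1=2, c2=1)
macro 7: S0 reads c0=1 → after 1×micro: 2; S1 reads c1=2 → after 2×micro: 2; S2 reads c0=1 → after 1×micro: 1 ⇒ (c0=2, c1=2, c2=1)
macro 8: S0 reads c0=2 → after 1×micro: 1; S1 reads c1=2 → after 2×micro: 2; S2 reads c0=2 → after 1×micro: 1 ⇒ (c0=1, c1=2, c2=1)
macro 9: S0 reads c0=1 → after 1×micro: 2; S1 reads c1=2 → after 2×micro: 2; S2 reads c0=1 → after 1×micro: 1 ⇒ (c0=2, c1=2, c2=1)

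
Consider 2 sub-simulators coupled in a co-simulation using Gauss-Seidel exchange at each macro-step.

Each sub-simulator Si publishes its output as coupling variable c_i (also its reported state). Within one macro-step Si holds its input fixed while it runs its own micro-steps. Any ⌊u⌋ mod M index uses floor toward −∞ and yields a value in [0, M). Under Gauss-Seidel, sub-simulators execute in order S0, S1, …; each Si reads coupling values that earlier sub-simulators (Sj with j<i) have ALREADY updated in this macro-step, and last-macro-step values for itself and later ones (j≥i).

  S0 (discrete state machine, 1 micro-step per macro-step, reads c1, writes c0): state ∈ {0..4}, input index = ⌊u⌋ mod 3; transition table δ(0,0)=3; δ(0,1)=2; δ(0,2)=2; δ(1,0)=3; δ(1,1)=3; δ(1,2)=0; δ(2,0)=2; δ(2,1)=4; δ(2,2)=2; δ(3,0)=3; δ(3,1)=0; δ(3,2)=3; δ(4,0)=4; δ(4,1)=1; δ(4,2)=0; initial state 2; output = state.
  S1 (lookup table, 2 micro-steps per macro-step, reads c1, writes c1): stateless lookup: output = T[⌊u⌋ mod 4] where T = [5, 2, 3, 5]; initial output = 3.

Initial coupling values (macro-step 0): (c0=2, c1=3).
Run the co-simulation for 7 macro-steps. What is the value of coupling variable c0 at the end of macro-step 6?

macro 1: S0 reads c1=3 → after 1×micro: 2; S1 reads c1=3 → after 2×micro: 5 ⇒ (c0=2, c1=5)
macro 2: S0 reads c1=5 → after 1×micro: 2; S1 reads c1=5 → after 2×micro: 2 ⇒ (c0=2, c1=2)
macro 3: S0 reads c1=2 → after 1×micro: 2; S1 reads c1=2 → after 2×micro: 3 ⇒ (c0=2, c1=3)
macro 4: S0 reads c1=3 → after 1×micro: 2; S1 reads c1=3 → after 2×micro: 5 ⇒ (c0=2, c1=5)
macro 5: S0 reads c1=5 → after 1×micro: 2; S1 reads c1=5 → after 2×micro: 2 ⇒ (c0=2, c1=2)
macro 6: S0 reads c1=2 → after 1×micro: 2; S1 reads c1=2 → after 2×micro: 3 ⇒ (c0=2, c1=3)
macro 7: S0 reads c1=3 → after 1×micro: 2; S1 reads c1=3 → after 2×micro: 5 ⇒ (c0=2, c1=5)

c0 at macro-step 6 = 2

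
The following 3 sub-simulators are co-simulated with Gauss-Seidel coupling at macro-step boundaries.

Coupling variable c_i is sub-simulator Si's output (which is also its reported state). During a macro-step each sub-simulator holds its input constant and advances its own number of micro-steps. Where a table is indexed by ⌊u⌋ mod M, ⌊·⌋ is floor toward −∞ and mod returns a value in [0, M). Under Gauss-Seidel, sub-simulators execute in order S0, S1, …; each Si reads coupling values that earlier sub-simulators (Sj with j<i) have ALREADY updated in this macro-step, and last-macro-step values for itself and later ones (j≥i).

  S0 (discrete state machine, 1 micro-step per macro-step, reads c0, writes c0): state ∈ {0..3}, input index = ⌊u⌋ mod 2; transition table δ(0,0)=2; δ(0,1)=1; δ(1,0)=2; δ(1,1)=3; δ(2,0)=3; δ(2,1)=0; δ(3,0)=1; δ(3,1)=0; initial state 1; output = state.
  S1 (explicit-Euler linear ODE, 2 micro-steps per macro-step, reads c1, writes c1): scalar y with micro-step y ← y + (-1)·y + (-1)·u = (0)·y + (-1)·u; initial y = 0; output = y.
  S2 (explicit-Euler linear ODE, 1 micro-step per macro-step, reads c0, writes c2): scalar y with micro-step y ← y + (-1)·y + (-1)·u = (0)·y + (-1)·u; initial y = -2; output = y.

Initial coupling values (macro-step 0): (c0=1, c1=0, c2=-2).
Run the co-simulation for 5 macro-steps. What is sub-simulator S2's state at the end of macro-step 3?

S2 state at macro-step 3 = -2

macro 1: S0 reads c0=1 → after 1×micro: 3; S1 reads c1=0 → after 2×micro: 0; S2 reads c0=3 → after 1×micro: -3 ⇒ (c0=3, c1=0, c2=-3)
macro 2: S0 reads c0=3 → after 1×micro: 0; S1 reads c1=0 → after 2×micro: 0; S2 reads c0=0 → after 1×micro: 0 ⇒ (c0=0, c1=0, c2=0)
macro 3: S0 reads c0=0 → after 1×micro: 2; S1 reads c1=0 → after 2×micro: 0; S2 reads c0=2 → after 1×micro: -2 ⇒ (c0=2, c1=0, c2=-2)
macro 4: S0 reads c0=2 → after 1×micro: 3; S1 reads c1=0 → after 2×micro: 0; S2 reads c0=3 → after 1×micro: -3 ⇒ (c0=3, c1=0, c2=-3)
macro 5: S0 reads c0=3 → after 1×micro: 0; S1 reads c1=0 → after 2×micro: 0; S2 reads c0=0 → after 1×micro: 0 ⇒ (c0=0, c1=0, c2=0)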